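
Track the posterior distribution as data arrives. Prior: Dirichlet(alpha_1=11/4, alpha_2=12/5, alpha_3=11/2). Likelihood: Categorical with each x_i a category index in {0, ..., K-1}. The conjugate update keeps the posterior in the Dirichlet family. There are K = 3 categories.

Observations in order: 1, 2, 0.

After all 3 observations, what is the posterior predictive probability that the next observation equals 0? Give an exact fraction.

25/91

obs 1: x=1 → posterior Dirichlet(11/4, 17/5, 11/2)
obs 2: x=2 → posterior Dirichlet(11/4, 17/5, 13/2)
obs 3: x=0 → posterior Dirichlet(15/4, 17/5, 13/2)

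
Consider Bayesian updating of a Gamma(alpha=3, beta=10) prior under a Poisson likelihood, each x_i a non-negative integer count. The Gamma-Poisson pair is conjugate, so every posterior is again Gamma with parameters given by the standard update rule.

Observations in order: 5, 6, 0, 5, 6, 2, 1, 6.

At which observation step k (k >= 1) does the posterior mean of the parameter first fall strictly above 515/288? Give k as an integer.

obs 1: x=5 → posterior Gamma(8, 11)
obs 2: x=6 → posterior Gamma(14, 12)
obs 3: x=0 → posterior Gamma(14, 13)
obs 4: x=5 → posterior Gamma(19, 14)
obs 5: x=6 → posterior Gamma(25, 15)
obs 6: x=2 → posterior Gamma(27, 16)
obs 7: x=1 → posterior Gamma(28, 17)
obs 8: x=6 → posterior Gamma(34, 18)

k = 8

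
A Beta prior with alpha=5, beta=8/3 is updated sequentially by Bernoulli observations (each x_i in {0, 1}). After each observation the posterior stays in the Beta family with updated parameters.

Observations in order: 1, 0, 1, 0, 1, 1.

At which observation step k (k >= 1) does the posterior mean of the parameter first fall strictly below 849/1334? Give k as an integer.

obs 1: x=1 → posterior Beta(6, 8/3)
obs 2: x=0 → posterior Beta(6, 11/3)
obs 3: x=1 → posterior Beta(7, 11/3)
obs 4: x=0 → posterior Beta(7, 14/3)
obs 5: x=1 → posterior Beta(8, 14/3)
obs 6: x=1 → posterior Beta(9, 14/3)

k = 2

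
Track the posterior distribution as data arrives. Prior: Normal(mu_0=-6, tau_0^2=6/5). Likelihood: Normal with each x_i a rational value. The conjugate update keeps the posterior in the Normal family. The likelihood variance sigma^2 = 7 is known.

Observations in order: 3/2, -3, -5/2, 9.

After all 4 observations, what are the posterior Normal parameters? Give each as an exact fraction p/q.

obs 1: x=3/2 → posterior Normal(-201/41, 42/41)
obs 2: x=-3 → posterior Normal(-219/47, 42/47)
obs 3: x=-5/2 → posterior Normal(-234/53, 42/53)
obs 4: x=9 → posterior Normal(-180/59, 42/59)

mu_0=-180/59, tau_0^2=42/59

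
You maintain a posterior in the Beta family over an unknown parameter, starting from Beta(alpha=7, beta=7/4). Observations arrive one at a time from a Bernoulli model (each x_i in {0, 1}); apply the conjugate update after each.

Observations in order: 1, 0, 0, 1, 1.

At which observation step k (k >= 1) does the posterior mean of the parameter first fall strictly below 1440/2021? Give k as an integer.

obs 1: x=1 → posterior Beta(8, 7/4)
obs 2: x=0 → posterior Beta(8, 11/4)
obs 3: x=0 → posterior Beta(8, 15/4)
obs 4: x=1 → posterior Beta(9, 15/4)
obs 5: x=1 → posterior Beta(10, 15/4)

k = 3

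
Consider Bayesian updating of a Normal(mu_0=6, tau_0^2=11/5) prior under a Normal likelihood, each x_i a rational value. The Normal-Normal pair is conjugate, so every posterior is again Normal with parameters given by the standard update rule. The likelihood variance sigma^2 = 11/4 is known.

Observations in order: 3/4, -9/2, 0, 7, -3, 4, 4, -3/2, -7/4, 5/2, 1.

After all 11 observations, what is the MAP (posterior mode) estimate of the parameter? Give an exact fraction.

64/49

obs 1: x=3/4 → posterior Normal(11/3, 11/9)
obs 2: x=-9/2 → posterior Normal(15/13, 11/13)
obs 3: x=0 → posterior Normal(15/17, 11/17)
obs 4: x=7 → posterior Normal(43/21, 11/21)
obs 5: x=-3 → posterior Normal(31/25, 11/25)
obs 6: x=4 → posterior Normal(47/29, 11/29)
obs 7: x=4 → posterior Normal(21/11, 1/3)
obs 8: x=-3/2 → posterior Normal(57/37, 11/37)
obs 9: x=-7/4 → posterior Normal(50/41, 11/41)
obs 10: x=5/2 → posterior Normal(4/3, 11/45)
obs 11: x=1 → posterior Normal(64/49, 11/49)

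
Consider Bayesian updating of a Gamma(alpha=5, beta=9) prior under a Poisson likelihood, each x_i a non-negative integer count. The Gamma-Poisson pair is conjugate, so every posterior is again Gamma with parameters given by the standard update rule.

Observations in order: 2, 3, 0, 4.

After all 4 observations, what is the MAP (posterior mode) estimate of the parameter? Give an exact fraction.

obs 1: x=2 → posterior Gamma(7, 10)
obs 2: x=3 → posterior Gamma(10, 11)
obs 3: x=0 → posterior Gamma(10, 12)
obs 4: x=4 → posterior Gamma(14, 13)

1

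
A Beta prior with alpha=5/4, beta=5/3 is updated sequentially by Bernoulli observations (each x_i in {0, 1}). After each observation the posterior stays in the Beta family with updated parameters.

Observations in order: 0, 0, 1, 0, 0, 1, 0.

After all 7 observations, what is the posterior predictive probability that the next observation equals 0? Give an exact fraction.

obs 1: x=0 → posterior Beta(5/4, 8/3)
obs 2: x=0 → posterior Beta(5/4, 11/3)
obs 3: x=1 → posterior Beta(9/4, 11/3)
obs 4: x=0 → posterior Beta(9/4, 14/3)
obs 5: x=0 → posterior Beta(9/4, 17/3)
obs 6: x=1 → posterior Beta(13/4, 17/3)
obs 7: x=0 → posterior Beta(13/4, 20/3)

80/119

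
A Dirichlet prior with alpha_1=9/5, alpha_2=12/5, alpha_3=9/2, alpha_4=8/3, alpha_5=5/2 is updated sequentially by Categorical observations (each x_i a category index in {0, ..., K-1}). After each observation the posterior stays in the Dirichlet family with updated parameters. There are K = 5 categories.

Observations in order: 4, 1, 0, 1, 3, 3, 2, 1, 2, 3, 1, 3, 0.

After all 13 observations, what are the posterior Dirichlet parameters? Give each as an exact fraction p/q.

obs 1: x=4 → posterior Dirichlet(9/5, 12/5, 9/2, 8/3, 7/2)
obs 2: x=1 → posterior Dirichlet(9/5, 17/5, 9/2, 8/3, 7/2)
obs 3: x=0 → posterior Dirichlet(14/5, 17/5, 9/2, 8/3, 7/2)
obs 4: x=1 → posterior Dirichlet(14/5, 22/5, 9/2, 8/3, 7/2)
obs 5: x=3 → posterior Dirichlet(14/5, 22/5, 9/2, 11/3, 7/2)
obs 6: x=3 → posterior Dirichlet(14/5, 22/5, 9/2, 14/3, 7/2)
obs 7: x=2 → posterior Dirichlet(14/5, 22/5, 11/2, 14/3, 7/2)
obs 8: x=1 → posterior Dirichlet(14/5, 27/5, 11/2, 14/3, 7/2)
obs 9: x=2 → posterior Dirichlet(14/5, 27/5, 13/2, 14/3, 7/2)
obs 10: x=3 → posterior Dirichlet(14/5, 27/5, 13/2, 17/3, 7/2)
obs 11: x=1 → posterior Dirichlet(14/5, 32/5, 13/2, 17/3, 7/2)
obs 12: x=3 → posterior Dirichlet(14/5, 32/5, 13/2, 20/3, 7/2)
obs 13: x=0 → posterior Dirichlet(19/5, 32/5, 13/2, 20/3, 7/2)

alpha_1=19/5, alpha_2=32/5, alpha_3=13/2, alpha_4=20/3, alpha_5=7/2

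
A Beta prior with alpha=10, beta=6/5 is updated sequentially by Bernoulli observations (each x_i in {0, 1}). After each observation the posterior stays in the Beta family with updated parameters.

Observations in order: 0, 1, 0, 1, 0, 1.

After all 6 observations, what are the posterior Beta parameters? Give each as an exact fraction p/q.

obs 1: x=0 → posterior Beta(10, 11/5)
obs 2: x=1 → posterior Beta(11, 11/5)
obs 3: x=0 → posterior Beta(11, 16/5)
obs 4: x=1 → posterior Beta(12, 16/5)
obs 5: x=0 → posterior Beta(12, 21/5)
obs 6: x=1 → posterior Beta(13, 21/5)

alpha=13, beta=21/5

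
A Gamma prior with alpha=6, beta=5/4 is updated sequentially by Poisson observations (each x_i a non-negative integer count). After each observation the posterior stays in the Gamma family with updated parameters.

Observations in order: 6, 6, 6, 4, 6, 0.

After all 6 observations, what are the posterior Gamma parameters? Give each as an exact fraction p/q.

alpha=34, beta=29/4

obs 1: x=6 → posterior Gamma(12, 9/4)
obs 2: x=6 → posterior Gamma(18, 13/4)
obs 3: x=6 → posterior Gamma(24, 17/4)
obs 4: x=4 → posterior Gamma(28, 21/4)
obs 5: x=6 → posterior Gamma(34, 25/4)
obs 6: x=0 → posterior Gamma(34, 29/4)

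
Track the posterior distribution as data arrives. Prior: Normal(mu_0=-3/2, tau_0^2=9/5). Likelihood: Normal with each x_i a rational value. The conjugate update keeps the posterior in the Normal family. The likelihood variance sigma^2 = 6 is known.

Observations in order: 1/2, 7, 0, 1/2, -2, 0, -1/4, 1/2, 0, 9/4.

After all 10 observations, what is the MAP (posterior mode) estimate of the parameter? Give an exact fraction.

21/80

obs 1: x=1/2 → posterior Normal(-27/26, 18/13)
obs 2: x=7 → posterior Normal(15/32, 9/8)
obs 3: x=0 → posterior Normal(15/38, 18/19)
obs 4: x=1/2 → posterior Normal(9/22, 9/11)
obs 5: x=-2 → posterior Normal(3/25, 18/25)
obs 6: x=0 → posterior Normal(3/28, 9/14)
obs 7: x=-1/4 → posterior Normal(9/124, 18/31)
obs 8: x=1/2 → posterior Normal(15/136, 9/17)
obs 9: x=0 → posterior Normal(15/148, 18/37)
obs 10: x=9/4 → posterior Normal(21/80, 9/20)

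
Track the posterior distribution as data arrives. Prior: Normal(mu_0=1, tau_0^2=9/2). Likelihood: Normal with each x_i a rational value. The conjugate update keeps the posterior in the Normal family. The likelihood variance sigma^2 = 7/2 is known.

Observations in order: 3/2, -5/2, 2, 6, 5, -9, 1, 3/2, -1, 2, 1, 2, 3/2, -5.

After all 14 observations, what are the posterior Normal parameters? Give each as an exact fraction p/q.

obs 1: x=3/2 → posterior Normal(41/32, 63/32)
obs 2: x=-5/2 → posterior Normal(-2/25, 63/50)
obs 3: x=2 → posterior Normal(8/17, 63/68)
obs 4: x=6 → posterior Normal(70/43, 63/86)
obs 5: x=5 → posterior Normal(115/52, 63/104)
obs 6: x=-9 → posterior Normal(34/61, 63/122)
obs 7: x=1 → posterior Normal(43/70, 9/20)
obs 8: x=3/2 → posterior Normal(113/158, 63/158)
obs 9: x=-1 → posterior Normal(95/176, 63/176)
obs 10: x=2 → posterior Normal(131/194, 63/194)
obs 11: x=1 → posterior Normal(149/212, 63/212)
obs 12: x=2 → posterior Normal(37/46, 63/230)
obs 13: x=3/2 → posterior Normal(53/62, 63/248)
obs 14: x=-5 → posterior Normal(61/133, 9/38)

mu_0=61/133, tau_0^2=9/38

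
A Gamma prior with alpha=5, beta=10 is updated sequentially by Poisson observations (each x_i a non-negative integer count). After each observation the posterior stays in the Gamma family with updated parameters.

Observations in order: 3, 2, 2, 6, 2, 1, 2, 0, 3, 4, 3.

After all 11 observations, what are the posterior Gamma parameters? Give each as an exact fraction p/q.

alpha=33, beta=21

obs 1: x=3 → posterior Gamma(8, 11)
obs 2: x=2 → posterior Gamma(10, 12)
obs 3: x=2 → posterior Gamma(12, 13)
obs 4: x=6 → posterior Gamma(18, 14)
obs 5: x=2 → posterior Gamma(20, 15)
obs 6: x=1 → posterior Gamma(21, 16)
obs 7: x=2 → posterior Gamma(23, 17)
obs 8: x=0 → posterior Gamma(23, 18)
obs 9: x=3 → posterior Gamma(26, 19)
obs 10: x=4 → posterior Gamma(30, 20)
obs 11: x=3 → posterior Gamma(33, 21)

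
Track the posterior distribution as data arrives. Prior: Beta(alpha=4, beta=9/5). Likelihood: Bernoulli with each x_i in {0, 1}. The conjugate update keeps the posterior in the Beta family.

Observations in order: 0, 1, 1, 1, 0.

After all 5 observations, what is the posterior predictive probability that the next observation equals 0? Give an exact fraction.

obs 1: x=0 → posterior Beta(4, 14/5)
obs 2: x=1 → posterior Beta(5, 14/5)
obs 3: x=1 → posterior Beta(6, 14/5)
obs 4: x=1 → posterior Beta(7, 14/5)
obs 5: x=0 → posterior Beta(7, 19/5)

19/54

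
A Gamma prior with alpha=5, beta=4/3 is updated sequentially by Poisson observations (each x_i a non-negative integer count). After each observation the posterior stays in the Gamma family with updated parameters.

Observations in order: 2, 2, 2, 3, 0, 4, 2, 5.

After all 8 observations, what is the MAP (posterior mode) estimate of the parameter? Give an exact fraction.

18/7

obs 1: x=2 → posterior Gamma(7, 7/3)
obs 2: x=2 → posterior Gamma(9, 10/3)
obs 3: x=2 → posterior Gamma(11, 13/3)
obs 4: x=3 → posterior Gamma(14, 16/3)
obs 5: x=0 → posterior Gamma(14, 19/3)
obs 6: x=4 → posterior Gamma(18, 22/3)
obs 7: x=2 → posterior Gamma(20, 25/3)
obs 8: x=5 → posterior Gamma(25, 28/3)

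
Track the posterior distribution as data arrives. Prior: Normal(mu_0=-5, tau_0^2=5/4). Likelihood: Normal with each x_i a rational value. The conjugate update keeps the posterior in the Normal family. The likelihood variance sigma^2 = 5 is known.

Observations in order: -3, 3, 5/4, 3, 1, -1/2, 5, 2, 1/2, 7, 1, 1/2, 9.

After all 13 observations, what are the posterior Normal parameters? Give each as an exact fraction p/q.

mu_0=39/68, tau_0^2=5/17

obs 1: x=-3 → posterior Normal(-23/5, 1)
obs 2: x=3 → posterior Normal(-10/3, 5/6)
obs 3: x=5/4 → posterior Normal(-75/28, 5/7)
obs 4: x=3 → posterior Normal(-63/32, 5/8)
obs 5: x=1 → posterior Normal(-59/36, 5/9)
obs 6: x=-1/2 → posterior Normal(-61/40, 1/2)
obs 7: x=5 → posterior Normal(-41/44, 5/11)
obs 8: x=2 → posterior Normal(-11/16, 5/12)
obs 9: x=1/2 → posterior Normal(-31/52, 5/13)
obs 10: x=7 → posterior Normal(-3/56, 5/14)
obs 11: x=1 → posterior Normal(1/60, 1/3)
obs 12: x=1/2 → posterior Normal(3/64, 5/16)
obs 13: x=9 → posterior Normal(39/68, 5/17)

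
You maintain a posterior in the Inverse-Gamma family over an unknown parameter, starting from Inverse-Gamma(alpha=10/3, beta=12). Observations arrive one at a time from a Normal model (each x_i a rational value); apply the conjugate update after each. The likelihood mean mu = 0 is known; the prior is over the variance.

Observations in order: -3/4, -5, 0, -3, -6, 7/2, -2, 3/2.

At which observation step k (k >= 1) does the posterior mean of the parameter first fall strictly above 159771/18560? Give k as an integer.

k = 5

obs 1: x=-3/4 → posterior Inverse-Gamma(23/6, 393/32)
obs 2: x=-5 → posterior Inverse-Gamma(13/3, 793/32)
obs 3: x=0 → posterior Inverse-Gamma(29/6, 793/32)
obs 4: x=-3 → posterior Inverse-Gamma(16/3, 937/32)
obs 5: x=-6 → posterior Inverse-Gamma(35/6, 1513/32)
obs 6: x=7/2 → posterior Inverse-Gamma(19/3, 1709/32)
obs 7: x=-2 → posterior Inverse-Gamma(41/6, 1773/32)
obs 8: x=3/2 → posterior Inverse-Gamma(22/3, 1809/32)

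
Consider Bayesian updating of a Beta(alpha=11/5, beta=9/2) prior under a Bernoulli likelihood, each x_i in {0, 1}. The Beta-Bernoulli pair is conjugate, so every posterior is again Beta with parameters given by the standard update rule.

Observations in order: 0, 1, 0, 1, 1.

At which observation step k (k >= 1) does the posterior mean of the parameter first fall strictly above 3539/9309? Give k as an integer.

obs 1: x=0 → posterior Beta(11/5, 11/2)
obs 2: x=1 → posterior Beta(16/5, 11/2)
obs 3: x=0 → posterior Beta(16/5, 13/2)
obs 4: x=1 → posterior Beta(21/5, 13/2)
obs 5: x=1 → posterior Beta(26/5, 13/2)

k = 4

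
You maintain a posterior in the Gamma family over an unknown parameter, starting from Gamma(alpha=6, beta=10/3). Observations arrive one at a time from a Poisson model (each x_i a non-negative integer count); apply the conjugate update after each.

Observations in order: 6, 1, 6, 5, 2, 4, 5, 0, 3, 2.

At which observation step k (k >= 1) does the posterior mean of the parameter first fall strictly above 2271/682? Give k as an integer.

obs 1: x=6 → posterior Gamma(12, 13/3)
obs 2: x=1 → posterior Gamma(13, 16/3)
obs 3: x=6 → posterior Gamma(19, 19/3)
obs 4: x=5 → posterior Gamma(24, 22/3)
obs 5: x=2 → posterior Gamma(26, 25/3)
obs 6: x=4 → posterior Gamma(30, 28/3)
obs 7: x=5 → posterior Gamma(35, 31/3)
obs 8: x=0 → posterior Gamma(35, 34/3)
obs 9: x=3 → posterior Gamma(38, 37/3)
obs 10: x=2 → posterior Gamma(40, 40/3)

k = 7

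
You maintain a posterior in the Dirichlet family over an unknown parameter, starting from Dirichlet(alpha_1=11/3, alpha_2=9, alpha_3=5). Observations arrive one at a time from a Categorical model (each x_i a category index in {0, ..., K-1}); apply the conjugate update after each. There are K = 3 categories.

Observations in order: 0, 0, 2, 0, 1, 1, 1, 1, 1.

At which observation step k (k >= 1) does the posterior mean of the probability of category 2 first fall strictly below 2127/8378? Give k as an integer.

k = 6

obs 1: x=0 → posterior Dirichlet(14/3, 9, 5)
obs 2: x=0 → posterior Dirichlet(17/3, 9, 5)
obs 3: x=2 → posterior Dirichlet(17/3, 9, 6)
obs 4: x=0 → posterior Dirichlet(20/3, 9, 6)
obs 5: x=1 → posterior Dirichlet(20/3, 10, 6)
obs 6: x=1 → posterior Dirichlet(20/3, 11, 6)
obs 7: x=1 → posterior Dirichlet(20/3, 12, 6)
obs 8: x=1 → posterior Dirichlet(20/3, 13, 6)
obs 9: x=1 → posterior Dirichlet(20/3, 14, 6)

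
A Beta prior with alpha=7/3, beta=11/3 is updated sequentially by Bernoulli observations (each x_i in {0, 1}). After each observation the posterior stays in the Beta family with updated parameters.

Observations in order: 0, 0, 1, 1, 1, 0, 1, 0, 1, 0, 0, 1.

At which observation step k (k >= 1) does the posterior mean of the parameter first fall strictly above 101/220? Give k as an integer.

k = 5

obs 1: x=0 → posterior Beta(7/3, 14/3)
obs 2: x=0 → posterior Beta(7/3, 17/3)
obs 3: x=1 → posterior Beta(10/3, 17/3)
obs 4: x=1 → posterior Beta(13/3, 17/3)
obs 5: x=1 → posterior Beta(16/3, 17/3)
obs 6: x=0 → posterior Beta(16/3, 20/3)
obs 7: x=1 → posterior Beta(19/3, 20/3)
obs 8: x=0 → posterior Beta(19/3, 23/3)
obs 9: x=1 → posterior Beta(22/3, 23/3)
obs 10: x=0 → posterior Beta(22/3, 26/3)
obs 11: x=0 → posterior Beta(22/3, 29/3)
obs 12: x=1 → posterior Beta(25/3, 29/3)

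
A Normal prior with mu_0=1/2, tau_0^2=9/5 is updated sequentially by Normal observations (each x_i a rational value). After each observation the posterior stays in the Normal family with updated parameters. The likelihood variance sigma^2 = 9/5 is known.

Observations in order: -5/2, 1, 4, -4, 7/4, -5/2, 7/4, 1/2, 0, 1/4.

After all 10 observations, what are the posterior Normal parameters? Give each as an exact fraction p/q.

obs 1: x=-5/2 → posterior Normal(-1, 9/10)
obs 2: x=1 → posterior Normal(-1/3, 3/5)
obs 3: x=4 → posterior Normal(3/4, 9/20)
obs 4: x=-4 → posterior Normal(-1/5, 9/25)
obs 5: x=7/4 → posterior Normal(1/8, 3/10)
obs 6: x=-5/2 → posterior Normal(-1/4, 9/35)
obs 7: x=7/4 → posterior Normal(0, 9/40)
obs 8: x=1/2 → posterior Normal(1/18, 1/5)
obs 9: x=0 → posterior Normal(1/20, 9/50)
obs 10: x=1/4 → posterior Normal(3/44, 9/55)

mu_0=3/44, tau_0^2=9/55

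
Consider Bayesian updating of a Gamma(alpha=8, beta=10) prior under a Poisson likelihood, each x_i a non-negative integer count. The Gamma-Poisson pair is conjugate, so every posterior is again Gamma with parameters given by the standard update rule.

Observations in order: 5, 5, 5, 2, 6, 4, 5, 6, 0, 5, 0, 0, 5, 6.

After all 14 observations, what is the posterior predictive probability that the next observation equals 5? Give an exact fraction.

obs 1: x=5 → posterior Gamma(13, 11)
obs 2: x=5 → posterior Gamma(18, 12)
obs 3: x=5 → posterior Gamma(23, 13)
obs 4: x=2 → posterior Gamma(25, 14)
obs 5: x=6 → posterior Gamma(31, 15)
obs 6: x=4 → posterior Gamma(35, 16)
obs 7: x=5 → posterior Gamma(40, 17)
obs 8: x=6 → posterior Gamma(46, 18)
obs 9: x=0 → posterior Gamma(46, 19)
obs 10: x=5 → posterior Gamma(51, 20)
obs 11: x=0 → posterior Gamma(51, 21)
obs 12: x=0 → posterior Gamma(51, 22)
obs 13: x=5 → posterior Gamma(56, 23)
obs 14: x=6 → posterior Gamma(62, 24)

334414611871813589130035829073633985256852904254891982794013690083580931721642123356723478528/4591774807899560578002877098524397178979162331140966880893561352650067419745028018951416015625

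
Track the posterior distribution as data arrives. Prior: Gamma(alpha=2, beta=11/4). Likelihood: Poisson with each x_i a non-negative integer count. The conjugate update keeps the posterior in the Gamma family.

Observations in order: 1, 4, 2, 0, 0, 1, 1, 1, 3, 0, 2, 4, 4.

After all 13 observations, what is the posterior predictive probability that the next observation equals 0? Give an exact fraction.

obs 1: x=1 → posterior Gamma(3, 15/4)
obs 2: x=4 → posterior Gamma(7, 19/4)
obs 3: x=2 → posterior Gamma(9, 23/4)
obs 4: x=0 → posterior Gamma(9, 27/4)
obs 5: x=0 → posterior Gamma(9, 31/4)
obs 6: x=1 → posterior Gamma(10, 35/4)
obs 7: x=1 → posterior Gamma(11, 39/4)
obs 8: x=1 → posterior Gamma(12, 43/4)
obs 9: x=3 → posterior Gamma(15, 47/4)
obs 10: x=0 → posterior Gamma(15, 51/4)
obs 11: x=2 → posterior Gamma(17, 55/4)
obs 12: x=4 → posterior Gamma(21, 59/4)
obs 13: x=4 → posterior Gamma(25, 63/4)

962750463413450814961058545701035539397690943/4486111541039808345623155281556563464276142307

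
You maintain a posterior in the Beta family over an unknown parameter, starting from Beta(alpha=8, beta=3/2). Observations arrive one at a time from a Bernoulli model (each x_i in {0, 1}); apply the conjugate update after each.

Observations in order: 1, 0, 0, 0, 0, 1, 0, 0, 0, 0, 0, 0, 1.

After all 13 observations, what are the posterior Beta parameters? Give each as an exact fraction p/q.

alpha=11, beta=23/2

obs 1: x=1 → posterior Beta(9, 3/2)
obs 2: x=0 → posterior Beta(9, 5/2)
obs 3: x=0 → posterior Beta(9, 7/2)
obs 4: x=0 → posterior Beta(9, 9/2)
obs 5: x=0 → posterior Beta(9, 11/2)
obs 6: x=1 → posterior Beta(10, 11/2)
obs 7: x=0 → posterior Beta(10, 13/2)
obs 8: x=0 → posterior Beta(10, 15/2)
obs 9: x=0 → posterior Beta(10, 17/2)
obs 10: x=0 → posterior Beta(10, 19/2)
obs 11: x=0 → posterior Beta(10, 21/2)
obs 12: x=0 → posterior Beta(10, 23/2)
obs 13: x=1 → posterior Beta(11, 23/2)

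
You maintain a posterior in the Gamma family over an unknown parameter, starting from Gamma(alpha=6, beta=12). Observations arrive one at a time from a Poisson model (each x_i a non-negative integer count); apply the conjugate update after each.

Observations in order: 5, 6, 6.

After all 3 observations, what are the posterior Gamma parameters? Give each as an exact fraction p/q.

obs 1: x=5 → posterior Gamma(11, 13)
obs 2: x=6 → posterior Gamma(17, 14)
obs 3: x=6 → posterior Gamma(23, 15)

alpha=23, beta=15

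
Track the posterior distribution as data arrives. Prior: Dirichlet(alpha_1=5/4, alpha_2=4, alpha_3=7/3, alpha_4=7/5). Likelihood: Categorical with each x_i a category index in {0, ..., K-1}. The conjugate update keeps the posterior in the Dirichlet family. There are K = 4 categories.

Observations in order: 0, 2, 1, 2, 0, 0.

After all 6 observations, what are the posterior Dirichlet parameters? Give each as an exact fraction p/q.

alpha_1=17/4, alpha_2=5, alpha_3=13/3, alpha_4=7/5

obs 1: x=0 → posterior Dirichlet(9/4, 4, 7/3, 7/5)
obs 2: x=2 → posterior Dirichlet(9/4, 4, 10/3, 7/5)
obs 3: x=1 → posterior Dirichlet(9/4, 5, 10/3, 7/5)
obs 4: x=2 → posterior Dirichlet(9/4, 5, 13/3, 7/5)
obs 5: x=0 → posterior Dirichlet(13/4, 5, 13/3, 7/5)
obs 6: x=0 → posterior Dirichlet(17/4, 5, 13/3, 7/5)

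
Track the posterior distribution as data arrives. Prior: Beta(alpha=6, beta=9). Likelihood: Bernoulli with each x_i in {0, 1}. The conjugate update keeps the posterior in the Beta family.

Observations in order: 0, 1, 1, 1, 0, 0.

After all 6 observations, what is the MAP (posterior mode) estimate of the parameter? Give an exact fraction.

obs 1: x=0 → posterior Beta(6, 10)
obs 2: x=1 → posterior Beta(7, 10)
obs 3: x=1 → posterior Beta(8, 10)
obs 4: x=1 → posterior Beta(9, 10)
obs 5: x=0 → posterior Beta(9, 11)
obs 6: x=0 → posterior Beta(9, 12)

8/19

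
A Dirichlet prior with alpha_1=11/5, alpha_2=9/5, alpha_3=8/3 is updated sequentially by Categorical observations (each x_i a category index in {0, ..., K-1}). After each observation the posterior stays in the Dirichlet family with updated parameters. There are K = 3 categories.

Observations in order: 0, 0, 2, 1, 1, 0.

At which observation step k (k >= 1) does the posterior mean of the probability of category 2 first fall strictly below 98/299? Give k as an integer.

k = 2

obs 1: x=0 → posterior Dirichlet(16/5, 9/5, 8/3)
obs 2: x=0 → posterior Dirichlet(21/5, 9/5, 8/3)
obs 3: x=2 → posterior Dirichlet(21/5, 9/5, 11/3)
obs 4: x=1 → posterior Dirichlet(21/5, 14/5, 11/3)
obs 5: x=1 → posterior Dirichlet(21/5, 19/5, 11/3)
obs 6: x=0 → posterior Dirichlet(26/5, 19/5, 11/3)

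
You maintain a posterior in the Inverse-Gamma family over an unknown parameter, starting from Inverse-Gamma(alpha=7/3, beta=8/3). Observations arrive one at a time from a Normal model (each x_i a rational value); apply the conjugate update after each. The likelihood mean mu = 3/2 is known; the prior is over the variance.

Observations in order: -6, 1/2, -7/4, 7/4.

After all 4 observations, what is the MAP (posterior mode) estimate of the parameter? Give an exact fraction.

1757/256

obs 1: x=-6 → posterior Inverse-Gamma(17/6, 739/24)
obs 2: x=1/2 → posterior Inverse-Gamma(10/3, 751/24)
obs 3: x=-7/4 → posterior Inverse-Gamma(23/6, 3511/96)
obs 4: x=7/4 → posterior Inverse-Gamma(13/3, 1757/48)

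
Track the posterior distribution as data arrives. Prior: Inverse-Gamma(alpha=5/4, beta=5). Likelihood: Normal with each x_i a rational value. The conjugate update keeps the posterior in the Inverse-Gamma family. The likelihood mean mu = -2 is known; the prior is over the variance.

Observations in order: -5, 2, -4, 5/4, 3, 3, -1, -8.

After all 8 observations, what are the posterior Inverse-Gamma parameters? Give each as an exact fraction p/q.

obs 1: x=-5 → posterior Inverse-Gamma(7/4, 19/2)
obs 2: x=2 → posterior Inverse-Gamma(9/4, 35/2)
obs 3: x=-4 → posterior Inverse-Gamma(11/4, 39/2)
obs 4: x=5/4 → posterior Inverse-Gamma(13/4, 793/32)
obs 5: x=3 → posterior Inverse-Gamma(15/4, 1193/32)
obs 6: x=3 → posterior Inverse-Gamma(17/4, 1593/32)
obs 7: x=-1 → posterior Inverse-Gamma(19/4, 1609/32)
obs 8: x=-8 → posterior Inverse-Gamma(21/4, 2185/32)

alpha=21/4, beta=2185/32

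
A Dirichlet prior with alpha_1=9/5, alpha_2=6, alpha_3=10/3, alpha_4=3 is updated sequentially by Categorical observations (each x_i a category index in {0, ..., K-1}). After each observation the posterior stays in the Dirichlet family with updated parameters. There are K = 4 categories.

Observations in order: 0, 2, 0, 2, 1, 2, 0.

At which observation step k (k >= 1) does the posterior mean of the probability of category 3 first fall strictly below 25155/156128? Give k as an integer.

obs 1: x=0 → posterior Dirichlet(14/5, 6, 10/3, 3)
obs 2: x=2 → posterior Dirichlet(14/5, 6, 13/3, 3)
obs 3: x=0 → posterior Dirichlet(19/5, 6, 13/3, 3)
obs 4: x=2 → posterior Dirichlet(19/5, 6, 16/3, 3)
obs 5: x=1 → posterior Dirichlet(19/5, 7, 16/3, 3)
obs 6: x=2 → posterior Dirichlet(19/5, 7, 19/3, 3)
obs 7: x=0 → posterior Dirichlet(24/5, 7, 19/3, 3)

k = 5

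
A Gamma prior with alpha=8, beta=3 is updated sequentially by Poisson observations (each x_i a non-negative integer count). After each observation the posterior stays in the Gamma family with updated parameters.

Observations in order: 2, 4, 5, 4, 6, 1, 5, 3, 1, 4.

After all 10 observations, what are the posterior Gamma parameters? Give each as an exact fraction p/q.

obs 1: x=2 → posterior Gamma(10, 4)
obs 2: x=4 → posterior Gamma(14, 5)
obs 3: x=5 → posterior Gamma(19, 6)
obs 4: x=4 → posterior Gamma(23, 7)
obs 5: x=6 → posterior Gamma(29, 8)
obs 6: x=1 → posterior Gamma(30, 9)
obs 7: x=5 → posterior Gamma(35, 10)
obs 8: x=3 → posterior Gamma(38, 11)
obs 9: x=1 → posterior Gamma(39, 12)
obs 10: x=4 → posterior Gamma(43, 13)

alpha=43, beta=13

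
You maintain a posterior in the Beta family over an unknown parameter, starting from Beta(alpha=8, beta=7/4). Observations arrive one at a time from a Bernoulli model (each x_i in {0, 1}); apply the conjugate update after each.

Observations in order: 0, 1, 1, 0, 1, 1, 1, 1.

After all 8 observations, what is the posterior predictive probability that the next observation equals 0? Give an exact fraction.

obs 1: x=0 → posterior Beta(8, 11/4)
obs 2: x=1 → posterior Beta(9, 11/4)
obs 3: x=1 → posterior Beta(10, 11/4)
obs 4: x=0 → posterior Beta(10, 15/4)
obs 5: x=1 → posterior Beta(11, 15/4)
obs 6: x=1 → posterior Beta(12, 15/4)
obs 7: x=1 → posterior Beta(13, 15/4)
obs 8: x=1 → posterior Beta(14, 15/4)

15/71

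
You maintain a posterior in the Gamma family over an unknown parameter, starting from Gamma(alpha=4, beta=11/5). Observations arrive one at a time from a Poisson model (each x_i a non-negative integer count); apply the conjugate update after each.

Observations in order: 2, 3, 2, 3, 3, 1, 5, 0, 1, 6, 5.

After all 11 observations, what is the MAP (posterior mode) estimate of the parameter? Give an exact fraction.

85/33

obs 1: x=2 → posterior Gamma(6, 16/5)
obs 2: x=3 → posterior Gamma(9, 21/5)
obs 3: x=2 → posterior Gamma(11, 26/5)
obs 4: x=3 → posterior Gamma(14, 31/5)
obs 5: x=3 → posterior Gamma(17, 36/5)
obs 6: x=1 → posterior Gamma(18, 41/5)
obs 7: x=5 → posterior Gamma(23, 46/5)
obs 8: x=0 → posterior Gamma(23, 51/5)
obs 9: x=1 → posterior Gamma(24, 56/5)
obs 10: x=6 → posterior Gamma(30, 61/5)
obs 11: x=5 → posterior Gamma(35, 66/5)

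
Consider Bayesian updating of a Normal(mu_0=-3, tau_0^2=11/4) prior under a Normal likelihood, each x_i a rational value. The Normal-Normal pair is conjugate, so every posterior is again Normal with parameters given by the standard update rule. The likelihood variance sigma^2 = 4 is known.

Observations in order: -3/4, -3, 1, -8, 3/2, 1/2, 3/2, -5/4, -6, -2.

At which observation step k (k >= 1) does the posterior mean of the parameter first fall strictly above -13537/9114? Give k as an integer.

obs 1: x=-3/4 → posterior Normal(-25/12, 44/27)
obs 2: x=-3 → posterior Normal(-357/152, 22/19)
obs 3: x=1 → posterior Normal(-313/196, 44/49)
obs 4: x=-8 → posterior Normal(-133/48, 11/15)
obs 5: x=3/2 → posterior Normal(-599/284, 44/71)
obs 6: x=1/2 → posterior Normal(-577/328, 22/41)
obs 7: x=3/2 → posterior Normal(-511/372, 44/93)
obs 8: x=-5/4 → posterior Normal(-283/208, 11/26)
obs 9: x=-6 → posterior Normal(-83/46, 44/115)
obs 10: x=-2 → posterior Normal(-51/28, 22/63)

k = 7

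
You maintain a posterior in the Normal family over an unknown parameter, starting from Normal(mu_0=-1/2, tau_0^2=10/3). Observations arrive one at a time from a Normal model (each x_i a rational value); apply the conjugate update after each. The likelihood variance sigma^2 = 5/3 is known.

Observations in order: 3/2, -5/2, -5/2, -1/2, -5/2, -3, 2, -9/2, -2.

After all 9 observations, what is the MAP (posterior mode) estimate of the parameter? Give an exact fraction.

obs 1: x=3/2 → posterior Normal(5/6, 10/9)
obs 2: x=-5/2 → posterior Normal(-1/2, 2/3)
obs 3: x=-5/2 → posterior Normal(-15/14, 10/21)
obs 4: x=-1/2 → posterior Normal(-17/18, 10/27)
obs 5: x=-5/2 → posterior Normal(-27/22, 10/33)
obs 6: x=-3 → posterior Normal(-3/2, 10/39)
obs 7: x=2 → posterior Normal(-31/30, 2/9)
obs 8: x=-9/2 → posterior Normal(-49/34, 10/51)
obs 9: x=-2 → posterior Normal(-3/2, 10/57)

-3/2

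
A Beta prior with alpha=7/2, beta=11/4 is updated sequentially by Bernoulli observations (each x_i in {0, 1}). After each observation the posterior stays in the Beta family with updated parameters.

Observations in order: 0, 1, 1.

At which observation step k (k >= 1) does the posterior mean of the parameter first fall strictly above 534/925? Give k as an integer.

obs 1: x=0 → posterior Beta(7/2, 15/4)
obs 2: x=1 → posterior Beta(9/2, 15/4)
obs 3: x=1 → posterior Beta(11/2, 15/4)

k = 3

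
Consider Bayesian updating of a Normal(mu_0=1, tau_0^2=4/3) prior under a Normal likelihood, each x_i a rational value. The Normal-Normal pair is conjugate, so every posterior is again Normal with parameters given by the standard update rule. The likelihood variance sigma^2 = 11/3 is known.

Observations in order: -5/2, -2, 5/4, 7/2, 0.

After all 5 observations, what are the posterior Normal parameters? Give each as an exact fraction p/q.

mu_0=12/31, tau_0^2=44/93

obs 1: x=-5/2 → posterior Normal(1/15, 44/45)
obs 2: x=-2 → posterior Normal(-7/19, 44/57)
obs 3: x=5/4 → posterior Normal(-2/23, 44/69)
obs 4: x=7/2 → posterior Normal(4/9, 44/81)
obs 5: x=0 → posterior Normal(12/31, 44/93)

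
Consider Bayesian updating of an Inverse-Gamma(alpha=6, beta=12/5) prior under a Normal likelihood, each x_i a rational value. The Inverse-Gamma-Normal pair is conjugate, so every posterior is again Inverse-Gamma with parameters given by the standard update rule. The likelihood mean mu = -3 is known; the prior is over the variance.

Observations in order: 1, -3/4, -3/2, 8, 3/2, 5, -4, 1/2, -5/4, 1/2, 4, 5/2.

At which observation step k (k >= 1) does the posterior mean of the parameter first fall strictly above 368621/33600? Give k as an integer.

k = 5

obs 1: x=1 → posterior Inverse-Gamma(13/2, 52/5)
obs 2: x=-3/4 → posterior Inverse-Gamma(7, 2069/160)
obs 3: x=-3/2 → posterior Inverse-Gamma(15/2, 2249/160)
obs 4: x=8 → posterior Inverse-Gamma(8, 11929/160)
obs 5: x=3/2 → posterior Inverse-Gamma(17/2, 13549/160)
obs 6: x=5 → posterior Inverse-Gamma(9, 18669/160)
obs 7: x=-4 → posterior Inverse-Gamma(19/2, 18749/160)
obs 8: x=1/2 → posterior Inverse-Gamma(10, 19729/160)
obs 9: x=-5/4 → posterior Inverse-Gamma(21/2, 9987/80)
obs 10: x=1/2 → posterior Inverse-Gamma(11, 10477/80)
obs 11: x=4 → posterior Inverse-Gamma(23/2, 12437/80)
obs 12: x=5/2 → posterior Inverse-Gamma(12, 13647/80)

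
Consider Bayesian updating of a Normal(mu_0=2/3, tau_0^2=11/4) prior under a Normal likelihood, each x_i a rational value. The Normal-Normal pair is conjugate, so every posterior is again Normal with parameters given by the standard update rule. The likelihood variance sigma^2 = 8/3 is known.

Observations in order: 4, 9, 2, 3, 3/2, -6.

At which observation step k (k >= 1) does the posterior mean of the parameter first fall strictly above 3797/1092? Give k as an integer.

k = 2

obs 1: x=4 → posterior Normal(92/39, 88/65)
obs 2: x=9 → posterior Normal(193/42, 44/49)
obs 3: x=2 → posterior Normal(1549/393, 88/131)
obs 4: x=3 → posterior Normal(923/246, 22/41)
obs 5: x=3/2 → posterior Normal(3989/1182, 88/197)
obs 6: x=-6 → posterior Normal(2801/1380, 44/115)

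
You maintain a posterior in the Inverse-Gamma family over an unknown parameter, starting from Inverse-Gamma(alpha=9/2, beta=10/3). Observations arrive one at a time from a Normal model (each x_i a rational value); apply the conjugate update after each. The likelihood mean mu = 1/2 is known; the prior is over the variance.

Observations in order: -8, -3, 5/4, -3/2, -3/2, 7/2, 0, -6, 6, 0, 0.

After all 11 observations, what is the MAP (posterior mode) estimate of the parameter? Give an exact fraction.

obs 1: x=-8 → posterior Inverse-Gamma(5, 947/24)
obs 2: x=-3 → posterior Inverse-Gamma(11/2, 547/12)
obs 3: x=5/4 → posterior Inverse-Gamma(6, 4403/96)
obs 4: x=-3/2 → posterior Inverse-Gamma(13/2, 4595/96)
obs 5: x=-3/2 → posterior Inverse-Gamma(7, 4787/96)
obs 6: x=7/2 → posterior Inverse-Gamma(15/2, 5219/96)
obs 7: x=0 → posterior Inverse-Gamma(8, 5231/96)
obs 8: x=-6 → posterior Inverse-Gamma(17/2, 7259/96)
obs 9: x=6 → posterior Inverse-Gamma(9, 8711/96)
obs 10: x=0 → posterior Inverse-Gamma(19/2, 8723/96)
obs 11: x=0 → posterior Inverse-Gamma(10, 8735/96)

8735/1056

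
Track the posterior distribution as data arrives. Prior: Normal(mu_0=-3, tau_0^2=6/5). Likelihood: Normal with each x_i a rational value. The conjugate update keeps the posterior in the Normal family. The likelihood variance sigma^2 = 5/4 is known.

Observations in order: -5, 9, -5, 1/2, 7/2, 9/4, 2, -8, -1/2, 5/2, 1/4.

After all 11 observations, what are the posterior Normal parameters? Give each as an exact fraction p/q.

mu_0=-39/289, tau_0^2=30/289

obs 1: x=-5 → posterior Normal(-195/49, 30/49)
obs 2: x=9 → posterior Normal(21/73, 30/73)
obs 3: x=-5 → posterior Normal(-99/97, 30/97)
obs 4: x=1/2 → posterior Normal(-87/121, 30/121)
obs 5: x=7/2 → posterior Normal(-3/145, 6/29)
obs 6: x=9/4 → posterior Normal(51/169, 30/169)
obs 7: x=2 → posterior Normal(99/193, 30/193)
obs 8: x=-8 → posterior Normal(-3/7, 30/217)
obs 9: x=-1/2 → posterior Normal(-105/241, 30/241)
obs 10: x=5/2 → posterior Normal(-9/53, 6/53)
obs 11: x=1/4 → posterior Normal(-39/289, 30/289)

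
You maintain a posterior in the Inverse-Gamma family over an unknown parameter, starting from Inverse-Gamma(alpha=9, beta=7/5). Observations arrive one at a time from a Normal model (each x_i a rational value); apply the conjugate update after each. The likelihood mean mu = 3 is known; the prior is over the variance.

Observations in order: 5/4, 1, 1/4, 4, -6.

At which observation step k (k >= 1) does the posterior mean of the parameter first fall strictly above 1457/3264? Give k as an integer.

k = 2

obs 1: x=5/4 → posterior Inverse-Gamma(19/2, 469/160)
obs 2: x=1 → posterior Inverse-Gamma(10, 789/160)
obs 3: x=1/4 → posterior Inverse-Gamma(21/2, 697/80)
obs 4: x=4 → posterior Inverse-Gamma(11, 737/80)
obs 5: x=-6 → posterior Inverse-Gamma(23/2, 3977/80)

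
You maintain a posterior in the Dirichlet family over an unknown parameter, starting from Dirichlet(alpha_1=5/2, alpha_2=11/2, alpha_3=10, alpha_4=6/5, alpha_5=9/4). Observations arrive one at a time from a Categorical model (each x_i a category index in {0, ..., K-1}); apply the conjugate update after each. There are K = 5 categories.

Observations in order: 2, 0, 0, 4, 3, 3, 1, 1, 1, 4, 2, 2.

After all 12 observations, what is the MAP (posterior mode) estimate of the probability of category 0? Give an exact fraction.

70/569

obs 1: x=2 → posterior Dirichlet(5/2, 11/2, 11, 6/5, 9/4)
obs 2: x=0 → posterior Dirichlet(7/2, 11/2, 11, 6/5, 9/4)
obs 3: x=0 → posterior Dirichlet(9/2, 11/2, 11, 6/5, 9/4)
obs 4: x=4 → posterior Dirichlet(9/2, 11/2, 11, 6/5, 13/4)
obs 5: x=3 → posterior Dirichlet(9/2, 11/2, 11, 11/5, 13/4)
obs 6: x=3 → posterior Dirichlet(9/2, 11/2, 11, 16/5, 13/4)
obs 7: x=1 → posterior Dirichlet(9/2, 13/2, 11, 16/5, 13/4)
obs 8: x=1 → posterior Dirichlet(9/2, 15/2, 11, 16/5, 13/4)
obs 9: x=1 → posterior Dirichlet(9/2, 17/2, 11, 16/5, 13/4)
obs 10: x=4 → posterior Dirichlet(9/2, 17/2, 11, 16/5, 17/4)
obs 11: x=2 → posterior Dirichlet(9/2, 17/2, 12, 16/5, 17/4)
obs 12: x=2 → posterior Dirichlet(9/2, 17/2, 13, 16/5, 17/4)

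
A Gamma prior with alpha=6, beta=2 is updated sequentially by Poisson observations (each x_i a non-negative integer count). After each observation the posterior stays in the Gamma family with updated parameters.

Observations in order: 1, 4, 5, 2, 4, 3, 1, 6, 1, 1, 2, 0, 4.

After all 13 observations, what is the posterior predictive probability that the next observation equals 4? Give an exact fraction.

obs 1: x=1 → posterior Gamma(7, 3)
obs 2: x=4 → posterior Gamma(11, 4)
obs 3: x=5 → posterior Gamma(16, 5)
obs 4: x=2 → posterior Gamma(18, 6)
obs 5: x=4 → posterior Gamma(22, 7)
obs 6: x=3 → posterior Gamma(25, 8)
obs 7: x=1 → posterior Gamma(26, 9)
obs 8: x=6 → posterior Gamma(32, 10)
obs 9: x=1 → posterior Gamma(33, 11)
obs 10: x=1 → posterior Gamma(34, 12)
obs 11: x=2 → posterior Gamma(36, 13)
obs 12: x=0 → posterior Gamma(36, 14)
obs 13: x=4 → posterior Gamma(40, 15)

6822926908636034492389671868295408785343170166015625/47890485652059026823698344598447161988085597568237568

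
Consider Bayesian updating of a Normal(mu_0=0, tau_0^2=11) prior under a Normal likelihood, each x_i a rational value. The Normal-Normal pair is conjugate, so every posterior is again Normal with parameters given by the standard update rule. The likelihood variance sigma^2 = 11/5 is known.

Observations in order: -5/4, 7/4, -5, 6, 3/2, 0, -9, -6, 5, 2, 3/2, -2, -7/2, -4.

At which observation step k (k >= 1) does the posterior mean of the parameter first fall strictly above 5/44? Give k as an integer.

obs 1: x=-5/4 → posterior Normal(-25/24, 11/6)
obs 2: x=7/4 → posterior Normal(5/22, 1)
obs 3: x=-5 → posterior Normal(-45/32, 11/16)
obs 4: x=6 → posterior Normal(5/14, 11/21)
obs 5: x=3/2 → posterior Normal(15/26, 11/26)
obs 6: x=0 → posterior Normal(15/31, 11/31)
obs 7: x=-9 → posterior Normal(-5/6, 11/36)
obs 8: x=-6 → posterior Normal(-60/41, 11/41)
obs 9: x=5 → posterior Normal(-35/46, 11/46)
obs 10: x=2 → posterior Normal(-25/51, 11/51)
obs 11: x=3/2 → posterior Normal(-5/16, 11/56)
obs 12: x=-2 → posterior Normal(-55/122, 11/61)
obs 13: x=-7/2 → posterior Normal(-15/22, 1/6)
obs 14: x=-4 → posterior Normal(-65/71, 11/71)

k = 2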